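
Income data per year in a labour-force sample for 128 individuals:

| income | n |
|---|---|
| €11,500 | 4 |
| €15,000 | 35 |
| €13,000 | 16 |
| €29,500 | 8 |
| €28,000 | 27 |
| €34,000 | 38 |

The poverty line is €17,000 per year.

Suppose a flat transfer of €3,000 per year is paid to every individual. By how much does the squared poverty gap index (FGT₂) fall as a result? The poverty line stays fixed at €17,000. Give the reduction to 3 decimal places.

0.013

Before: below the line — 4×€11,500, 16×€13,000, 35×€15,000; squared poverty gap index (FGT₂) = 0.01398.
After the €3,000 transfer: below the line — 4×€14,500, 16×€16,000; squared poverty gap index (FGT₂) = 0.00111.
Reduction = 0.01398 − 0.00111 = 0.013.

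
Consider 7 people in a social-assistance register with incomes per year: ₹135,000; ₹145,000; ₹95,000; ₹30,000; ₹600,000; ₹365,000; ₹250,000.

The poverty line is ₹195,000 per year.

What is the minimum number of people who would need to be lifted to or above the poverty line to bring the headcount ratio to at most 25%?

3

Currently q = 4 of N = 7 are below the line (H = 0.571).
A headcount ratio of at most 25% allows at most ⌊0.25 × 7⌋ = 1 poor people.
So at least 4 − 1 = 3 must be lifted.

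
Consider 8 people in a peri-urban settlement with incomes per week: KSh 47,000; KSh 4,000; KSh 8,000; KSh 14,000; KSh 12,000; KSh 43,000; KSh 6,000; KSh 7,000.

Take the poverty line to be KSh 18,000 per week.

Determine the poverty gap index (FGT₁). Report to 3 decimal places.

Poor units: KSh 4,000, KSh 6,000, KSh 7,000, KSh 8,000, KSh 12,000, KSh 14,000 (q = 6 of N = 8).
Gap ratios (z−y)/z: (18000−4000)/18000 = 0.7778; (18000−6000)/18000 = 0.6667; (18000−7000)/18000 = 0.6111; (18000−8000)/18000 = 0.5556; (18000−12000)/18000 = 0.3333; (18000−14000)/18000 = 0.2222.
Sum of shortfalls = 3.166667; P₁ averages over all N: 3.166667 / 8 = 0.396.

0.396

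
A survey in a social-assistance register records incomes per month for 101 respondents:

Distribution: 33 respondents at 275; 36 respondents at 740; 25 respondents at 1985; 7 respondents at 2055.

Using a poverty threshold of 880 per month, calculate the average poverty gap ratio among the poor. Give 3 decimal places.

Below z: 33×275, 36×740 (q = 69 of N = 101).
Relative gaps: 0.6875 (×33), 0.1591 (×36); sum = 28.414773.
I averages over the q = 69 poor units only: 28.414773 / 69 = 0.412.

0.412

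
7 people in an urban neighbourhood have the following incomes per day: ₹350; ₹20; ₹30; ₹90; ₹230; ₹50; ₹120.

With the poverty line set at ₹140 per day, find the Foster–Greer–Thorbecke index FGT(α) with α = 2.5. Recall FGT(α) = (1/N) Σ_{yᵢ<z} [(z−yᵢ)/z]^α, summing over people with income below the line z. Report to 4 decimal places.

0.2347

Below the line: ₹20, ₹30, ₹50, ₹90, ₹120 (q = 5 of N = 7).
Normalized shortfalls: (140−20)/140 = 0.8571; (140−30)/140 = 0.7857; (140−50)/140 = 0.6429; (140−90)/140 = 0.3571; (140−120)/140 = 0.1429.
Raised to α = 2.5: 0.68019; 0.54722; 0.33135; 0.07623; 0.00771.
Sum = 1.642703; FGT(2.5) = 1.642703 / 7 = 0.2347.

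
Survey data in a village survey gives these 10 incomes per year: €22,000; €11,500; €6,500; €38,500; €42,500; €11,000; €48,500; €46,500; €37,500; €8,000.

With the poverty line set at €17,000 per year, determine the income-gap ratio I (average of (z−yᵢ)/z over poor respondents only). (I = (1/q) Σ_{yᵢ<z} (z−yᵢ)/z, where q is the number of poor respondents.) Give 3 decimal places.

Below the line: €6,500, €8,000, €11,000, €11,500 (q = 4 of N = 10).
Shortfall ratios (z−y)/z: 0.6176, 0.5294, 0.3529, 0.3235; sum = 1.823529.
The income-gap ratio divides by q (the poor only): 1.823529 / 4 = 0.456.

0.456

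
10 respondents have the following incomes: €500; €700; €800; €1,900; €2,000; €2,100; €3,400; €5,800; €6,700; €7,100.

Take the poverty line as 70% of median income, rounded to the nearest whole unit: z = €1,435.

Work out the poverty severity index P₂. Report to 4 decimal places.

Below the line: €500, €700, €800 (q = 3 of N = 10).
Relative gaps: (1435−500)/1435 = 0.6516; (1435−700)/1435 = 0.5122; (1435−800)/1435 = 0.4425.
Squared: 0.4245; 0.2623; 0.1958.
Sum = 0.882699; P₂ = 0.882699 / 10 = 0.0883.

0.0883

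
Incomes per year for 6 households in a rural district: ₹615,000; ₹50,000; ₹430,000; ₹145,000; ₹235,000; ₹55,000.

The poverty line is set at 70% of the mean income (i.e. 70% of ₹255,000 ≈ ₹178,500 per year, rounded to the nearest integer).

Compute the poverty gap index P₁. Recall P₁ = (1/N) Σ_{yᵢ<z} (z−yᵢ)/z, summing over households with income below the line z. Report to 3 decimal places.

0.267

Incomes under z: ₹50,000, ₹55,000, ₹145,000 (q = 3 of N = 6).
Shortfall ratios: (178500−50000)/178500 = 0.7199; (178500−55000)/178500 = 0.6919; (178500−145000)/178500 = 0.1877.
Σ = 1.599440. Dividing by the full population N = 6 gives P₁ = 0.267.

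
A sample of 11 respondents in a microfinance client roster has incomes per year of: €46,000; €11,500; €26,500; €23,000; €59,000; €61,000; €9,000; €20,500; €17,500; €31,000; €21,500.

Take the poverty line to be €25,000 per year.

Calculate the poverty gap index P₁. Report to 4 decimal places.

Poor units: €9,000, €11,500, €17,500, €20,500, €21,500, €23,000 (q = 6 of N = 11).
Gap ratios (z−y)/z: (25000−9000)/25000 = 0.6400; (25000−11500)/25000 = 0.5400; (25000−17500)/25000 = 0.3000; (25000−20500)/25000 = 0.1800; (25000−21500)/25000 = 0.1400; (25000−23000)/25000 = 0.0800.
Sum of shortfalls = 1.880000; P₁ averages over all N: 1.880000 / 11 = 0.1709.

0.1709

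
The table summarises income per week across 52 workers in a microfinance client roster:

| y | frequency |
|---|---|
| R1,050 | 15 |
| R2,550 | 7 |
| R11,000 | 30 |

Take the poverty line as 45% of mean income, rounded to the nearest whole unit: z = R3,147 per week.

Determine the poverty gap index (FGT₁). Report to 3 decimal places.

Below the line: 15×R1,050, 7×R2,550 (q = 22 of N = 52).
Relative gaps: (3147−1050)/3147 = 0.6663 (×15); (3147−2550)/3147 = 0.1897 (×7).
Σ = 11.323165. Dividing by the full population N = 52 gives P₁ = 0.218.

0.218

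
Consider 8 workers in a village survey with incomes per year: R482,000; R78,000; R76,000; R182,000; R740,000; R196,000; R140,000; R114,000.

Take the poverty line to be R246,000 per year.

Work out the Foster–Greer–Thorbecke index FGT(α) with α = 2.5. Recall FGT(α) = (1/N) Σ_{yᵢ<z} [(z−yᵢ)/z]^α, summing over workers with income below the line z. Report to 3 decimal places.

0.146

Below the line: R76,000, R78,000, R114,000, R140,000, R182,000, R196,000 (q = 6 of N = 8).
Gap ratios (z−y)/z: (246000−76000)/246000 = 0.6911; (246000−78000)/246000 = 0.6829; (246000−114000)/246000 = 0.5366; (246000−140000)/246000 = 0.4309; (246000−182000)/246000 = 0.2602; (246000−196000)/246000 = 0.2033.
Raised to α = 2.5: 0.39699; 0.38542; 0.21091; 0.12188; 0.03452; 0.01862.
Sum = 1.168352; FGT(2.5) = 1.168352 / 8 = 0.146.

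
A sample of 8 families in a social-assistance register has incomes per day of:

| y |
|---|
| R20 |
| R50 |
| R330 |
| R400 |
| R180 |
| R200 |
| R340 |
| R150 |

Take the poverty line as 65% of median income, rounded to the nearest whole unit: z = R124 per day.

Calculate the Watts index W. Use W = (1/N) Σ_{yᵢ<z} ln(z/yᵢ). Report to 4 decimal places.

Below z: R20, R50 (q = 2 of N = 8).
ln(z/y) terms: ln(124/20) = 1.8245; ln(124/50) = 0.9083.
W = 2.732808 / 8 = 0.3416.

0.3416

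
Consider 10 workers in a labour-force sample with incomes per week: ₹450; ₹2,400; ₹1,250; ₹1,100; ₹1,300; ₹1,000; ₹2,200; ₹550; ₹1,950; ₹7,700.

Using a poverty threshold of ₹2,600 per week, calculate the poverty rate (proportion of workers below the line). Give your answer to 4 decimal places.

9 of the 10 workers have income below ₹2,600.
H = 9/10 = 0.9000.

0.9000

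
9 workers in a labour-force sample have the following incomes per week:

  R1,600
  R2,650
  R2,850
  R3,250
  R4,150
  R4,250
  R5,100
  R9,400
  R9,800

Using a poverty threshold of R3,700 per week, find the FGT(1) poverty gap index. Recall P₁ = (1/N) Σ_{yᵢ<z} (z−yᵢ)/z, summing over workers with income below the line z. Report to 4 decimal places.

0.1336

Poor units: R1,600, R2,650, R2,850, R3,250 (q = 4 of N = 9).
Normalized shortfalls: (3700−1600)/3700 = 0.5676; (3700−2650)/3700 = 0.2838; (3700−2850)/3700 = 0.2297; (3700−3250)/3700 = 0.1216.
Sum of shortfalls = 1.202703; P₁ averages over all N: 1.202703 / 9 = 0.1336.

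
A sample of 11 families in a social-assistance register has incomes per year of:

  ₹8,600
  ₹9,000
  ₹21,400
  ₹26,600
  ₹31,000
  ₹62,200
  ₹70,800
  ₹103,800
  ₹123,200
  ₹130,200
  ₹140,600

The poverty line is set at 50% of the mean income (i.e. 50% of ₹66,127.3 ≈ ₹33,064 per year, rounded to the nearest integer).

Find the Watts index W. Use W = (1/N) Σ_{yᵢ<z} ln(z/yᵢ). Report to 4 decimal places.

Incomes under z: ₹8,600, ₹9,000, ₹21,400, ₹26,600, ₹31,000 (q = 5 of N = 11).
Log gaps: ln(33064/8600) = 1.3467; ln(33064/9000) = 1.3012; ln(33064/21400) = 0.4351; ln(33064/26600) = 0.2175; ln(33064/31000) = 0.0645.
W = 3.364949 / 11 = 0.3059.

0.3059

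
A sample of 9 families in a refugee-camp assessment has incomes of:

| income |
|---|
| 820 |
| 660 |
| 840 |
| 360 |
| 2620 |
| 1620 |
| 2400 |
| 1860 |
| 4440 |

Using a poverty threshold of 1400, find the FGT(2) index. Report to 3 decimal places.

Below the line: 360, 660, 820, 840 (q = 4 of N = 9).
Gap ratios (z−y)/z: (1400−360)/1400 = 0.7429; (1400−660)/1400 = 0.5286; (1400−820)/1400 = 0.4143; (1400−840)/1400 = 0.4000.
Squared: 0.5518; 0.2794; 0.1716; 0.1600.
Sum = 1.162857; P₂ = 1.162857 / 9 = 0.129.

0.129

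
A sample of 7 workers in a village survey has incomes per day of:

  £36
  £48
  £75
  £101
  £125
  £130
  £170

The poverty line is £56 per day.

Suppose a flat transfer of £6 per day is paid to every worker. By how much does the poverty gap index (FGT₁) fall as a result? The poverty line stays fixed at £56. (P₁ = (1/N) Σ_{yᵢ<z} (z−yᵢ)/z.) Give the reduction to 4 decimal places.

0.0306

Before: below the line — £36, £48; poverty gap index (FGT₁) = 0.071429.
After the £6 transfer: below the line — £42, £54; poverty gap index (FGT₁) = 0.040816.
Reduction = 0.071429 − 0.040816 = 0.0306.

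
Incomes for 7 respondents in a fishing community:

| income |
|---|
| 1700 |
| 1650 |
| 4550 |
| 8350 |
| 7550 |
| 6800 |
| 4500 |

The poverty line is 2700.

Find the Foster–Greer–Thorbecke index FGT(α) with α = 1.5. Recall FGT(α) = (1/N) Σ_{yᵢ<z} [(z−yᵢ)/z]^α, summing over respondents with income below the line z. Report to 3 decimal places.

0.067

Below z: 1650, 1700 (q = 2 of N = 7).
Normalized shortfalls: (2700−1650)/2700 = 0.3889; (2700−1700)/2700 = 0.3704.
Raised to α = 1.5: 0.24251; 0.22540.
Sum = 0.467915; FGT(1.5) = 0.467915 / 7 = 0.067.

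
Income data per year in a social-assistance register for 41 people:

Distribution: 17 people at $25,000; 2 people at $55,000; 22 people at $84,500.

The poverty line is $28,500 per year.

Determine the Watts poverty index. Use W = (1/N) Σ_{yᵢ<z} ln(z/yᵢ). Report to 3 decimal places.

0.054

Poor units: 17×$25,000 (q = 17 of N = 41).
Log shortfalls: ln(28500/25000) = 0.1310 (×17).
W = 2.227480 / 41 = 0.054.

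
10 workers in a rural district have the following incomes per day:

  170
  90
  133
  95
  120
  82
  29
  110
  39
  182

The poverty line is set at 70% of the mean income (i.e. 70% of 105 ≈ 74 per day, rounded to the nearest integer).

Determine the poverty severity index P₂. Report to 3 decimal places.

0.059

Incomes under z: 29, 39 (q = 2 of N = 10).
Gap ratios (z−y)/z: (74−29)/74 = 0.6081; (74−39)/74 = 0.4730.
Squared: 0.3698; 0.2237.
Sum = 0.593499; P₂ = 0.593499 / 10 = 0.059.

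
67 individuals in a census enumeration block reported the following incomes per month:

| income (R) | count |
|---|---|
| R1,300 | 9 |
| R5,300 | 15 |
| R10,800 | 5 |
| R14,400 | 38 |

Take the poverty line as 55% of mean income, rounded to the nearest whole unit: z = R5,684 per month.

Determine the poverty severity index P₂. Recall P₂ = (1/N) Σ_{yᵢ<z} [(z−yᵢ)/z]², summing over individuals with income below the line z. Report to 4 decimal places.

Below the line: 9×R1,300, 15×R5,300 (q = 24 of N = 67).
Shortfall ratios: (5684−1300)/5684 = 0.7713 (×9); (5684−5300)/5684 = 0.0676 (×15).
Squared: 0.5949 (×9); 0.0046 (×15).
Sum = 5.422426; P₂ = 5.422426 / 67 = 0.0809.

0.0809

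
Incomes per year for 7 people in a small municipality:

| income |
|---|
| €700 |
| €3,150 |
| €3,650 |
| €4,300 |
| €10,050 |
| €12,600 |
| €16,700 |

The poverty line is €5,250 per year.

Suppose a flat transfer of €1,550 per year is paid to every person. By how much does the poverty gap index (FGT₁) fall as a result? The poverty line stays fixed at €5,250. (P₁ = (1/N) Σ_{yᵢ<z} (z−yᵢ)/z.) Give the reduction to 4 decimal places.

0.1524

Before: below the line — €700, €3,150, €3,650, €4,300; poverty gap index (FGT₁) = 0.250340.
After the €1,550 transfer: below the line — €2,250, €4,700, €5,200; poverty gap index (FGT₁) = 0.097959.
Reduction = 0.250340 − 0.097959 = 0.1524.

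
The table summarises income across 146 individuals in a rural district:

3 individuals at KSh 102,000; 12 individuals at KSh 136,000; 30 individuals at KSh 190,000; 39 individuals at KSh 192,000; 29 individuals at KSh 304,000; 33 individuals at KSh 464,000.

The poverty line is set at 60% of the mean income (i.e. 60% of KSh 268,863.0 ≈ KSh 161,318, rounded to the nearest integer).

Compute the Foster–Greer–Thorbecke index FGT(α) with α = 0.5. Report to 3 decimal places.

0.045

Incomes under z: 3×KSh 102,000, 12×KSh 136,000 (q = 15 of N = 146).
Relative gaps: (161318−102000)/161318 = 0.3677 (×3); (161318−136000)/161318 = 0.1569 (×12).
Raised to α = 0.5: 0.60639 (×3); 0.39616 (×12).
Sum = 6.573118; FGT(0.5) = 6.573118 / 146 = 0.045.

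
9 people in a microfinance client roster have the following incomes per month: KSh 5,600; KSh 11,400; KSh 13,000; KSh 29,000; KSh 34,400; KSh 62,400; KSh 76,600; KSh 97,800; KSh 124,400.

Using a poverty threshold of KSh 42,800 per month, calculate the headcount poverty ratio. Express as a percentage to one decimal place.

5 of the 9 people have income below KSh 42,800.
H = 5/9 = 55.6%.

55.6%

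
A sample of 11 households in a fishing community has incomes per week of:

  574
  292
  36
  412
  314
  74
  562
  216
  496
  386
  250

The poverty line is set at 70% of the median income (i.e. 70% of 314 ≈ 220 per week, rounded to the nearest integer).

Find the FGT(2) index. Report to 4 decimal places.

0.1037

Below the line: 36, 74, 216 (q = 3 of N = 11).
Shortfall ratios: (220−36)/220 = 0.8364; (220−74)/220 = 0.6636; (220−216)/220 = 0.0182.
Squared: 0.6995; 0.4404; 0.0003.
Sum = 1.140248; P₂ = 1.140248 / 11 = 0.1037.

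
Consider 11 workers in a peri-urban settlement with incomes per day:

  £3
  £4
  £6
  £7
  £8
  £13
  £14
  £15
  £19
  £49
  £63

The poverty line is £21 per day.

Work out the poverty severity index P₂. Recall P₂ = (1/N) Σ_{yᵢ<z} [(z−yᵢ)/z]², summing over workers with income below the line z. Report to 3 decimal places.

0.280

Poor units: £3, £4, £6, £7, £8, £13, £14, £15, £19 (q = 9 of N = 11).
Normalized shortfalls: (21−3)/21 = 0.8571; (21−4)/21 = 0.8095; (21−6)/21 = 0.7143; (21−7)/21 = 0.6667; (21−8)/21 = 0.6190; (21−13)/21 = 0.3810; (21−14)/21 = 0.3333; (21−15)/21 = 0.2857; (21−19)/21 = 0.0952.
Squared: 0.7347; 0.6553; 0.5102; 0.4444; 0.3832; 0.1451; 0.1111; 0.0816; 0.0091.
Sum = 3.074830; P₂ = 3.074830 / 11 = 0.280.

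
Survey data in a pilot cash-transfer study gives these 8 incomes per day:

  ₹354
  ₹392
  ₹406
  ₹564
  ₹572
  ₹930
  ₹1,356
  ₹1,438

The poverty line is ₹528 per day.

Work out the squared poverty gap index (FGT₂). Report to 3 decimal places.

Incomes under z: ₹354, ₹392, ₹406 (q = 3 of N = 8).
Normalized shortfalls: (528−354)/528 = 0.3295; (528−392)/528 = 0.2576; (528−406)/528 = 0.2311.
Squared: 0.1086; 0.0663; 0.0534.
Sum = 0.228334; P₂ = 0.228334 / 8 = 0.029.

0.029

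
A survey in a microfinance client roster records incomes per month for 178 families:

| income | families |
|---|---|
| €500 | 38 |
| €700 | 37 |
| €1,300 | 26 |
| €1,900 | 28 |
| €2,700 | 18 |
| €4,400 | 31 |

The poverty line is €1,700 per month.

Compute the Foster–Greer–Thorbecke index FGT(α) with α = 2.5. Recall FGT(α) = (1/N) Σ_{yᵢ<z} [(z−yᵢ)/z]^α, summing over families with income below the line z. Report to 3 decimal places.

0.148

Below the line: 38×€500, 37×€700, 26×€1,300 (q = 101 of N = 178).
Normalized shortfalls: (1700−500)/1700 = 0.7059 (×38); (1700−700)/1700 = 0.5882 (×37); (1700−1300)/1700 = 0.2353 (×26).
Raised to α = 2.5: 0.41863 (×38); 0.26539 (×37); 0.02686 (×26).
Sum = 26.425466; FGT(2.5) = 26.425466 / 178 = 0.148.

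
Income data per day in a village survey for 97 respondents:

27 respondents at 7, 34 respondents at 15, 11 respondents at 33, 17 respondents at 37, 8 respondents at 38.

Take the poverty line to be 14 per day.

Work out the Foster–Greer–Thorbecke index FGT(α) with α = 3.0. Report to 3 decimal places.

0.035

Incomes under z: 27×7 (q = 27 of N = 97).
Relative gaps: (14−7)/14 = 0.5000 (×27).
Raised to α = 3.0: 0.12500 (×27).
Sum = 3.375000; FGT(3.0) = 3.375000 / 97 = 0.035.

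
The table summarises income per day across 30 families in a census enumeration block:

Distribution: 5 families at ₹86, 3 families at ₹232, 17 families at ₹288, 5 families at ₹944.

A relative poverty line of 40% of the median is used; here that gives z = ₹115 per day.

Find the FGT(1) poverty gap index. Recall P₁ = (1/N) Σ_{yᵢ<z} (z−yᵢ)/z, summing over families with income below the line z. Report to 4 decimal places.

Below the line: 5×₹86 (q = 5 of N = 30).
Shortfall ratios: (115−86)/115 = 0.2522 (×5).
Σ = 1.260870. Dividing by the full population N = 30 gives P₁ = 0.0420.

0.0420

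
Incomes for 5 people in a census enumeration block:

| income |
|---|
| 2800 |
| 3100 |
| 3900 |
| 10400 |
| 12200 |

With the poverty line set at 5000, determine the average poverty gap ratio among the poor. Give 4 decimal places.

0.3467

Below z: 2800, 3100, 3900 (q = 3 of N = 5).
Relative gaps: 0.4400, 0.3800, 0.2200; sum = 1.040000.
I averages over the q = 3 poor units only: 1.040000 / 3 = 0.3467.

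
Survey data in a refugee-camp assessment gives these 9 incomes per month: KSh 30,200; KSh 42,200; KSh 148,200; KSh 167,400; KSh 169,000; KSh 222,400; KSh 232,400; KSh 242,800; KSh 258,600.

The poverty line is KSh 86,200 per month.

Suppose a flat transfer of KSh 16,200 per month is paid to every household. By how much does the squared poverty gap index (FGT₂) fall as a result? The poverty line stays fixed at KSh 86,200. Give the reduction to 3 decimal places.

Before: below the line — KSh 30,200, KSh 42,200; squared poverty gap index (FGT₂) = 0.07584.
After the KSh 16,200 transfer: below the line — KSh 46,400, KSh 58,400; squared poverty gap index (FGT₂) = 0.03524.
Reduction = 0.07584 − 0.03524 = 0.041.

0.041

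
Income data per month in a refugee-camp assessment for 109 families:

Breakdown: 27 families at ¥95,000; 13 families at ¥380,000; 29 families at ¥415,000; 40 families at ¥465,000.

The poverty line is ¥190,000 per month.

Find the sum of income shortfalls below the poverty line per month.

Incomes under z: 27×¥95,000 (q = 27 of N = 109).
Individual gaps: 27×(190000−95000) = 2565000.
Aggregate gap = ¥2,565,000.

¥2,565,000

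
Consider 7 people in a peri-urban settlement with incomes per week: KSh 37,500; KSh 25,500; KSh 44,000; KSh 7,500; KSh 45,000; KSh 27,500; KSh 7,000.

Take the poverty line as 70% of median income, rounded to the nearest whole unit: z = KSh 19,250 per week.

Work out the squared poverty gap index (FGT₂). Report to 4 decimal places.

0.1111

Incomes under z: KSh 7,000, KSh 7,500 (q = 2 of N = 7).
Normalized shortfalls: (19250−7000)/19250 = 0.6364; (19250−7500)/19250 = 0.6104.
Squared: 0.4050; 0.3726.
Sum = 0.777534; P₂ = 0.777534 / 7 = 0.1111.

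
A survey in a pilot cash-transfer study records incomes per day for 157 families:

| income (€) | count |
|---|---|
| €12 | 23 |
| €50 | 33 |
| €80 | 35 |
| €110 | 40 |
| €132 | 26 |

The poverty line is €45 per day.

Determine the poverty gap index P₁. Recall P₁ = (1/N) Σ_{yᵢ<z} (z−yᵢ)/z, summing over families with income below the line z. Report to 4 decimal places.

Incomes under z: 23×€12 (q = 23 of N = 157).
Relative gaps: (45−12)/45 = 0.7333 (×23).
Σ = 16.866667. Dividing by the full population N = 157 gives P₁ = 0.1074.

0.1074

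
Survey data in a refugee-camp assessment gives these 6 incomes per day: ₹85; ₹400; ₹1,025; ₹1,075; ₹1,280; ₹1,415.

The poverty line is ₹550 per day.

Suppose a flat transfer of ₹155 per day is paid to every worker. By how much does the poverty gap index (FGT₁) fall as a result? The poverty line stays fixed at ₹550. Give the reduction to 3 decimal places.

Before: below the line — ₹85, ₹400; poverty gap index (FGT₁) = 0.18636.
After the ₹155 transfer: below the line — ₹240; poverty gap index (FGT₁) = 0.09394.
Reduction = 0.18636 − 0.09394 = 0.092.

0.092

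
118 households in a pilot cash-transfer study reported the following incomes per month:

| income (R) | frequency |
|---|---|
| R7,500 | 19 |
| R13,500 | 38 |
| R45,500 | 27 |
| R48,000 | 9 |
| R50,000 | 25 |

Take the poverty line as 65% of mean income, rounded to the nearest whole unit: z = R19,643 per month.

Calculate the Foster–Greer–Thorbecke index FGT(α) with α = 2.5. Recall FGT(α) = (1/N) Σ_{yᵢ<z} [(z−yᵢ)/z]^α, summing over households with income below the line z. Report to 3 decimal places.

0.066

Below z: 19×R7,500, 38×R13,500 (q = 57 of N = 118).
Shortfall ratios: (19643−7500)/19643 = 0.6182 (×19); (19643−13500)/19643 = 0.3127 (×38).
Raised to α = 2.5: 0.30047 (×19); 0.05469 (×38).
Sum = 7.787189; FGT(2.5) = 7.787189 / 118 = 0.066.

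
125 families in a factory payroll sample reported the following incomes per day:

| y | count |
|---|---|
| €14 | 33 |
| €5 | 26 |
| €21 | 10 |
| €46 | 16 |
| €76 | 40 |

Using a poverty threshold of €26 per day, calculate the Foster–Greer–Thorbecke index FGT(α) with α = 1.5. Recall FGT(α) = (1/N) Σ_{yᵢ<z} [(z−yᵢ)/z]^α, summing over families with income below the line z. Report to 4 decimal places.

Below the line: 26×€5, 33×€14, 10×€21 (q = 69 of N = 125).
Shortfall ratios: (26−5)/26 = 0.8077 (×26); (26−14)/26 = 0.4615 (×33); (26−21)/26 = 0.1923 (×10).
Raised to α = 1.5: 0.72589 (×26); 0.31355 (×33); 0.08433 (×10).
Sum = 30.063653; FGT(1.5) = 30.063653 / 125 = 0.2405.

0.2405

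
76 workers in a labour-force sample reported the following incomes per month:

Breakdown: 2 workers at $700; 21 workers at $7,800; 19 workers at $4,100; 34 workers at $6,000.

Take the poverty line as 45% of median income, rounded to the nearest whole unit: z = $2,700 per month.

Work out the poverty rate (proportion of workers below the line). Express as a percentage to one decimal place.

2.6%

2 of the 76 workers have income below $2,700.
H = 2/76 = 2.6%.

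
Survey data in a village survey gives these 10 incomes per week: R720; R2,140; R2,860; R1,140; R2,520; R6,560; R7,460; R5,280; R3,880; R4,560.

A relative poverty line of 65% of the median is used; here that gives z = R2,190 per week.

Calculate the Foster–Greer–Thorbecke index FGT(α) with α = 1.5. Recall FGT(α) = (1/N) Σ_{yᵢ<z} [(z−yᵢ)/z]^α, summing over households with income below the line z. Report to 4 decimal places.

Poor units: R720, R1,140, R2,140 (q = 3 of N = 10).
Gap ratios (z−y)/z: (2190−720)/2190 = 0.6712; (2190−1140)/2190 = 0.4795; (2190−2140)/2190 = 0.0228.
Raised to α = 1.5: 0.54993; 0.33198; 0.00345.
Sum = 0.885367; FGT(1.5) = 0.885367 / 10 = 0.0885.

0.0885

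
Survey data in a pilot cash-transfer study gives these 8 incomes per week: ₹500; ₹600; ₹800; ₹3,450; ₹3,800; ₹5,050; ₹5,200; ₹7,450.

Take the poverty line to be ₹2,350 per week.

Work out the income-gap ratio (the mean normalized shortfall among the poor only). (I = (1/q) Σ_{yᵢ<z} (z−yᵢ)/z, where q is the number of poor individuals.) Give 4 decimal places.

0.7305

Below z: ₹500, ₹600, ₹800 (q = 3 of N = 8).
Relative gaps: 0.7872, 0.7447, 0.6596; sum = 2.191489.
I averages over the q = 3 poor units only: 2.191489 / 3 = 0.7305.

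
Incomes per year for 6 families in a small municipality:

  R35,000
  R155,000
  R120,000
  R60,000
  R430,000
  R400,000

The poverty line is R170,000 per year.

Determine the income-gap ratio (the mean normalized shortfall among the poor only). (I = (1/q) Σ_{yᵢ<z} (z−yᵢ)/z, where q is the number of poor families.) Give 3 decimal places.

Below z: R35,000, R60,000, R120,000, R155,000 (q = 4 of N = 6).
Shortfall ratios (z−y)/z: 0.7941, 0.6471, 0.2941, 0.0882; sum = 1.823529.
The income-gap ratio divides by q (the poor only): 1.823529 / 4 = 0.456.

0.456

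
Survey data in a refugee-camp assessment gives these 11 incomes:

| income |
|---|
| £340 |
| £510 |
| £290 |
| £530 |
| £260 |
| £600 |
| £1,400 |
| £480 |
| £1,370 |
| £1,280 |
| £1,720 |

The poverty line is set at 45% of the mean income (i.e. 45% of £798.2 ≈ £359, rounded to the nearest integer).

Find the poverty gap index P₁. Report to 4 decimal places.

Incomes under z: £260, £290, £340 (q = 3 of N = 11).
Shortfall ratios: (359−260)/359 = 0.2758; (359−290)/359 = 0.1922; (359−340)/359 = 0.0529.
Sum of shortfalls = 0.520891; P₁ averages over all N: 0.520891 / 11 = 0.0474.

0.0474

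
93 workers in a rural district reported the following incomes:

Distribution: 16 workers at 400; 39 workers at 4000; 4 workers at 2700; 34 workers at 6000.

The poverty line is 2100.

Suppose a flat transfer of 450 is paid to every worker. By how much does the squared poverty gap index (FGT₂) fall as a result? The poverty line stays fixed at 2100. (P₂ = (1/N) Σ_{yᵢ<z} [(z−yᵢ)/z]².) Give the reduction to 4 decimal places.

Before: below the line — 16×400; squared poverty gap index (FGT₂) = 0.112745.
After the 450 transfer: below the line — 16×850; squared poverty gap index (FGT₂) = 0.060956.
Reduction = 0.112745 − 0.060956 = 0.0518.

0.0518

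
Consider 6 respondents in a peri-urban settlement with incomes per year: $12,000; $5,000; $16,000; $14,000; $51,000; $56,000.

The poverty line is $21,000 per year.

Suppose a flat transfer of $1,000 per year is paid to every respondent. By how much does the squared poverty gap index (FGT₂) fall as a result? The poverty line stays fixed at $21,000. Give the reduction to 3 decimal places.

Before: below the line — $5,000, $12,000, $14,000, $16,000; squared poverty gap index (FGT₂) = 0.15533.
After the $1,000 transfer: below the line — $6,000, $13,000, $15,000, $17,000; squared poverty gap index (FGT₂) = 0.12887.
Reduction = 0.15533 − 0.12887 = 0.026.

0.026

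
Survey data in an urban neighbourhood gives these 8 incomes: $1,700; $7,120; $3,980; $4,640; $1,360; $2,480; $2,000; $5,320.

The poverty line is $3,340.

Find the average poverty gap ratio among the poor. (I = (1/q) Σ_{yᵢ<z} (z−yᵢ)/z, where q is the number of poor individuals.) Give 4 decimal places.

0.4356

Below z: $1,360, $1,700, $2,000, $2,480 (q = 4 of N = 8).
Shortfall ratios (z−y)/z: 0.5928, 0.4910, 0.4012, 0.2575; sum = 1.742515.
I averages over the q = 4 poor units only: 1.742515 / 4 = 0.4356.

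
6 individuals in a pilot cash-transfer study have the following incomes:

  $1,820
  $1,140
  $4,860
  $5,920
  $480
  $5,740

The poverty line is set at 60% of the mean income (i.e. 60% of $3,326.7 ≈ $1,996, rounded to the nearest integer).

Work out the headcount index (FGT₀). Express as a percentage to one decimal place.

3 of the 6 individuals have income below $1,996.
H = 3/6 = 50.0%.

50.0%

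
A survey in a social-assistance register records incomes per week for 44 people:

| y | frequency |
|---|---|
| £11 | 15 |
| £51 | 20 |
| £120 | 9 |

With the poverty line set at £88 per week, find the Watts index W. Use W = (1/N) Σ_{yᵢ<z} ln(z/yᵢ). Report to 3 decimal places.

0.957

Poor units: 15×£11, 20×£51 (q = 35 of N = 44).
Log gaps: ln(88/11) = 2.0794 (×15); ln(88/51) = 0.5455 (×20).
W = 42.101847 / 44 = 0.957.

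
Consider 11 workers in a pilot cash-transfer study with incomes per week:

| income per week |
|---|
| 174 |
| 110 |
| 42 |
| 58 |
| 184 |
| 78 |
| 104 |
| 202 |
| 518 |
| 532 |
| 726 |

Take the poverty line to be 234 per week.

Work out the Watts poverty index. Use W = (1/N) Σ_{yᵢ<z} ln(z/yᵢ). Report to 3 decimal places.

Below the line: 42, 58, 78, 104, 110, 174, 184, 202 (q = 8 of N = 11).
ln(z/y) terms: ln(234/42) = 1.7177; ln(234/58) = 1.3949; ln(234/78) = 1.0986; ln(234/104) = 0.8109; ln(234/110) = 0.7548; ln(234/174) = 0.2963; ln(234/184) = 0.2404; ln(234/202) = 0.1471.
W = 6.460617 / 11 = 0.587.

0.587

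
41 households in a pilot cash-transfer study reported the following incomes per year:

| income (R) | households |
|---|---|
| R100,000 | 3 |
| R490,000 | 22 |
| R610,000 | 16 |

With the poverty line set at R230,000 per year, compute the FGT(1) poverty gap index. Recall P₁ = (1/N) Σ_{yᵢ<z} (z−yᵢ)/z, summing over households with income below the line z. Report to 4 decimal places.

0.0414

Below z: 3×R100,000 (q = 3 of N = 41).
Shortfall ratios: (230000−100000)/230000 = 0.5652 (×3).
Σ = 1.695652. Dividing by the full population N = 41 gives P₁ = 0.0414.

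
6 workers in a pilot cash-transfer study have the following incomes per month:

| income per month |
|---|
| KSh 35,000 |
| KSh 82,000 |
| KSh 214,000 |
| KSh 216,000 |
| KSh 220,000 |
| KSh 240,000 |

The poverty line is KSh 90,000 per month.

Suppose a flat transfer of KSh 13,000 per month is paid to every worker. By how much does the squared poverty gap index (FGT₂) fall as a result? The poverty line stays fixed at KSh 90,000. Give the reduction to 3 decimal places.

0.027

Before: below the line — KSh 35,000, KSh 82,000; squared poverty gap index (FGT₂) = 0.06356.
After the KSh 13,000 transfer: below the line — KSh 48,000; squared poverty gap index (FGT₂) = 0.03630.
Reduction = 0.06356 − 0.03630 = 0.027.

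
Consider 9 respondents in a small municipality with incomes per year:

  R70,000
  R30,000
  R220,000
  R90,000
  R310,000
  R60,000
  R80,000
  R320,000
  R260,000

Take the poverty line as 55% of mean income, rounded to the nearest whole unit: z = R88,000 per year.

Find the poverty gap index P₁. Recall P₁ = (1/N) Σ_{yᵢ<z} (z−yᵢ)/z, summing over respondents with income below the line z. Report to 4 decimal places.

0.1414

Poor units: R30,000, R60,000, R70,000, R80,000 (q = 4 of N = 9).
Normalized shortfalls: (88000−30000)/88000 = 0.6591; (88000−60000)/88000 = 0.3182; (88000−70000)/88000 = 0.2045; (88000−80000)/88000 = 0.0909.
Σ = 1.272727. Dividing by the full population N = 9 gives P₁ = 0.1414.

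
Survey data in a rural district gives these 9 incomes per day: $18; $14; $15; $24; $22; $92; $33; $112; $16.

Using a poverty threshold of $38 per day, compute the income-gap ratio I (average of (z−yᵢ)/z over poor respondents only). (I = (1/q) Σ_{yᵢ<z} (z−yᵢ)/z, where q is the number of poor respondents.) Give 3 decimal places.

0.466

Below the line: $14, $15, $16, $18, $22, $24, $33 (q = 7 of N = 9).
Shortfall ratios (z−y)/z: 0.6316, 0.6053, 0.5789, 0.5263, 0.4211, 0.3684, 0.1316; sum = 3.263158.
I averages over the q = 7 poor units only: 3.263158 / 7 = 0.466.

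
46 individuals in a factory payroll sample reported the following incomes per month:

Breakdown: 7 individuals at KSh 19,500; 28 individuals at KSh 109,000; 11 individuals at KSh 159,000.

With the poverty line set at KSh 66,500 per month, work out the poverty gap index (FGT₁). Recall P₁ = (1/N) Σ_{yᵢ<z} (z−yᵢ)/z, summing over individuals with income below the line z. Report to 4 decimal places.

0.1076

Poor units: 7×KSh 19,500 (q = 7 of N = 46).
Shortfall ratios: (66500−19500)/66500 = 0.7068 (×7).
Σ = 4.947368. Dividing by the full population N = 46 gives P₁ = 0.1076.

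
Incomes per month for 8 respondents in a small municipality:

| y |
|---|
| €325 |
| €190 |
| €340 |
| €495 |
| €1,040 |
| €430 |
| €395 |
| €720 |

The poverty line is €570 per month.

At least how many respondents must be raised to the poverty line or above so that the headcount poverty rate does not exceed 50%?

Currently q = 6 of N = 8 are below the line (H = 0.750).
A headcount ratio of at most 50% allows at most ⌊0.50 × 8⌋ = 4 poor respondents.
So at least 6 − 4 = 2 must be lifted.

2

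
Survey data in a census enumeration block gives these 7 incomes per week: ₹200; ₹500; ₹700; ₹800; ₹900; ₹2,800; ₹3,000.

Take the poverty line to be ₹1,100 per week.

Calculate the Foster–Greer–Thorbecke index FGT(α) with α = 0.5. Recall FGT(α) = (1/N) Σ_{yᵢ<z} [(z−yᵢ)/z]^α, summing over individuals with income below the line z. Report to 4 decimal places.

Below the line: ₹200, ₹500, ₹700, ₹800, ₹900 (q = 5 of N = 7).
Shortfall ratios: (1100−200)/1100 = 0.8182; (1100−500)/1100 = 0.5455; (1100−700)/1100 = 0.3636; (1100−800)/1100 = 0.2727; (1100−900)/1100 = 0.1818.
Raised to α = 0.5: 0.90453; 0.73855; 0.60302; 0.52223; 0.42640.
Sum = 3.194740; FGT(0.5) = 3.194740 / 7 = 0.4564.

0.4564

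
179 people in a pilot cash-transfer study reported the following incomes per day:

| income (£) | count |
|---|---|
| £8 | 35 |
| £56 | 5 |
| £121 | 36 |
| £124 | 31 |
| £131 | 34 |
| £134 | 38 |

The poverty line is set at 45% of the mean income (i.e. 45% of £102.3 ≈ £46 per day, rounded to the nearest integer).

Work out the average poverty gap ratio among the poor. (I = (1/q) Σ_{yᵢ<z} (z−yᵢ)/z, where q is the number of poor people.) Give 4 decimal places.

Poor units: 35×£8 (q = 35 of N = 179).
Relative gaps: 0.8261 (×35); sum = 28.913043.
The income-gap ratio divides by q (the poor only): 28.913043 / 35 = 0.8261.

0.8261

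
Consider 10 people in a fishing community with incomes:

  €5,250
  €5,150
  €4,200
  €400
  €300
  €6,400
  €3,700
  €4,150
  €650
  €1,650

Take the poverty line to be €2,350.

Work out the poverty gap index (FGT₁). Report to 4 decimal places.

Below z: €300, €400, €650, €1,650 (q = 4 of N = 10).
Normalized shortfalls: (2350−300)/2350 = 0.8723; (2350−400)/2350 = 0.8298; (2350−650)/2350 = 0.7234; (2350−1650)/2350 = 0.2979.
Σ = 2.723404. Dividing by the full population N = 10 gives P₁ = 0.2723.

0.2723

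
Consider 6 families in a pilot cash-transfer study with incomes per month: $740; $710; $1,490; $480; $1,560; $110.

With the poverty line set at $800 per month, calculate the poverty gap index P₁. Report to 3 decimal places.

Incomes under z: $110, $480, $710, $740 (q = 4 of N = 6).
Relative gaps: (800−110)/800 = 0.8625; (800−480)/800 = 0.4000; (800−710)/800 = 0.1125; (800−740)/800 = 0.0750.
Sum of shortfalls = 1.450000; P₁ averages over all N: 1.450000 / 6 = 0.242.

0.242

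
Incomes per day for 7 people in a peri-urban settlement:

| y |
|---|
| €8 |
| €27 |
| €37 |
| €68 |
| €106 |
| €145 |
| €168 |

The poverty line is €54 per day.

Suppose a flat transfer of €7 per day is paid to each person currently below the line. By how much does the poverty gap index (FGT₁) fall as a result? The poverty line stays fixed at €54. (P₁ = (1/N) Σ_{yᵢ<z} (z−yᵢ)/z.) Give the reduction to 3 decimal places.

Before: below the line — €8, €27, €37; poverty gap index (FGT₁) = 0.23810.
After the €7 transfer: below the line — €15, €34, €44; poverty gap index (FGT₁) = 0.18254.
Reduction = 0.23810 − 0.18254 = 0.056.

0.056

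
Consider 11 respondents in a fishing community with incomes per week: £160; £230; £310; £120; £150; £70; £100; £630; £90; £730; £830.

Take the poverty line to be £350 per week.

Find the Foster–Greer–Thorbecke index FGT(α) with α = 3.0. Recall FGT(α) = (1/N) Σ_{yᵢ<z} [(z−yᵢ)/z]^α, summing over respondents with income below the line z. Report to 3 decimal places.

0.178

Poor units: £70, £90, £100, £120, £150, £160, £230, £310 (q = 8 of N = 11).
Relative gaps: (350−70)/350 = 0.8000; (350−90)/350 = 0.7429; (350−100)/350 = 0.7143; (350−120)/350 = 0.6571; (350−150)/350 = 0.5714; (350−160)/350 = 0.5429; (350−230)/350 = 0.3429; (350−310)/350 = 0.1143.
Raised to α = 3.0: 0.51200; 0.40994; 0.36443; 0.28378; 0.18659; 0.15998; 0.04030; 0.00149.
Sum = 1.958507; FGT(3.0) = 1.958507 / 11 = 0.178.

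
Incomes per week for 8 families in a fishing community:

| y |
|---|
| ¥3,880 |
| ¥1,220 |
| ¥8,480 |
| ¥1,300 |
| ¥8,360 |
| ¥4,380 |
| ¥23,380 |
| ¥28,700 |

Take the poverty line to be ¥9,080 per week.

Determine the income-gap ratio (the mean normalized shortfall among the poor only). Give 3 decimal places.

Below z: ¥1,220, ¥1,300, ¥3,880, ¥4,380, ¥8,360, ¥8,480 (q = 6 of N = 8).
Shortfall ratios (z−y)/z: 0.8656, 0.8568, 0.5727, 0.5176, 0.0793, 0.0661; sum = 2.958150.
The income-gap ratio divides by q (the poor only): 2.958150 / 6 = 0.493.

0.493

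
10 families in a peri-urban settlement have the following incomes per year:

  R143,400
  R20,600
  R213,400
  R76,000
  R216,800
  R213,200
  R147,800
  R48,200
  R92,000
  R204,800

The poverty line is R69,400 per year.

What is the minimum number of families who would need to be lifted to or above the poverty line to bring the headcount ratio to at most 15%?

2 of the 10 families are poor, so H = 2/10 = 0.200.
A headcount ratio of at most 15% allows at most ⌊0.15 × 10⌋ = 1 poor families.
So at least 2 − 1 = 1 must be lifted.

1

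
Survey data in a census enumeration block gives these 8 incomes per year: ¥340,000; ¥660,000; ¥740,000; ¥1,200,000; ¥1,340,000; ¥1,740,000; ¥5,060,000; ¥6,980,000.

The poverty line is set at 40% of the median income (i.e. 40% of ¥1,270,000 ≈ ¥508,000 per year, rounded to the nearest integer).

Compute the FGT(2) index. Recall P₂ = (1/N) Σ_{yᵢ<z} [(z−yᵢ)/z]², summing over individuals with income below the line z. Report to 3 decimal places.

Below the line: ¥340,000 (q = 1 of N = 8).
Shortfall ratios: (508000−340000)/508000 = 0.3307.
Squared: 0.1094.
Sum = 0.109368; P₂ = 0.109368 / 8 = 0.014.

0.014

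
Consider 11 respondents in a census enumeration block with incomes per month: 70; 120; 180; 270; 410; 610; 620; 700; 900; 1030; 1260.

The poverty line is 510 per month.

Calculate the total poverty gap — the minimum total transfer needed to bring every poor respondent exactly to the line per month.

Below z: 70, 120, 180, 270, 410 (q = 5 of N = 11).
Individual gaps: 510−70 = 440; 510−120 = 390; 510−180 = 330; 510−270 = 240; 510−410 = 100.
Aggregate gap = 1500.

1500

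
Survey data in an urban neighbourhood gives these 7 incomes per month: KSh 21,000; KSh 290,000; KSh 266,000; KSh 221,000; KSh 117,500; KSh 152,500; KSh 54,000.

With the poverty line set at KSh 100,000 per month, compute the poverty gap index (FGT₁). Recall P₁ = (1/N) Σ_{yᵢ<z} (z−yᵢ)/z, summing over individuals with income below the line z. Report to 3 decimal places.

0.179

Poor units: KSh 21,000, KSh 54,000 (q = 2 of N = 7).
Normalized shortfalls: (100000−21000)/100000 = 0.7900; (100000−54000)/100000 = 0.4600.
Sum of shortfalls = 1.250000; P₁ averages over all N: 1.250000 / 7 = 0.179.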